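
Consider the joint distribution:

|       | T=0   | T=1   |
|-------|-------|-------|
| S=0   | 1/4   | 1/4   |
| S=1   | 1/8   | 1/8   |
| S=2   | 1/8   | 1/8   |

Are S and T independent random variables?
Marginal P(S) (row sums):
  P(S=0) = 1/4 + 1/4 = 1/2
  P(S=1) = 1/8 + 1/8 = 1/4
  P(S=2) = 1/8 + 1/8 = 1/4
Marginal P(T) (column sums):
  P(T=0) = 1/4 + 1/8 + 1/8 = 1/2
  P(T=1) = 1/4 + 1/8 + 1/8 = 1/2

S and T are independent iff P(S=i,T=j) = P(S=i)·P(T=j) for every cell.
  P(S=0)·P(T=0) = 1/2 × 1/2 = 1/4 = P(S=0,T=0) ✓
  P(S=0)·P(T=1) = 1/2 × 1/2 = 1/4 = P(S=0,T=1) ✓
  P(S=1)·P(T=0) = 1/4 × 1/2 = 1/8 = P(S=1,T=0) ✓
  P(S=1)·P(T=1) = 1/4 × 1/2 = 1/8 = P(S=1,T=1) ✓
  P(S=2)·P(T=0) = 1/4 × 1/2 = 1/8 = P(S=2,T=0) ✓
  P(S=2)·P(T=1) = 1/4 × 1/2 = 1/8 = P(S=2,T=1) ✓

Yes, S and T are independent: every cell factors, so I(S;T) = 0 bits.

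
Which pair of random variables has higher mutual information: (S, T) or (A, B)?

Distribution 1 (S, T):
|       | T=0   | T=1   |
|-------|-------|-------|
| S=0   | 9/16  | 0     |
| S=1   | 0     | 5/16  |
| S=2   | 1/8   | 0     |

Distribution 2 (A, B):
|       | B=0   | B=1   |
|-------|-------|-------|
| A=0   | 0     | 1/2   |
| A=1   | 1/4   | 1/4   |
Distribution 1 (S, T):
Marginal P(S) (row sums):
  P(S=0) = 9/16 + 0 = 9/16
  P(S=1) = 0 + 5/16 = 5/16
  P(S=2) = 1/8 + 0 = 1/8
Marginal P(T) (column sums):
  P(T=0) = 9/16 + 0 + 1/8 = 11/16
  P(T=1) = 0 + 5/16 + 0 = 5/16

H(S) = -[(9/16)·log₂(9/16) + (5/16)·log₂(5/16) + (1/8)·log₂(1/8)]
  = 0.4669 + 0.5244 + 0.3750
  = 1.3663 bits
H(T) = -[(11/16)·log₂(11/16) + (5/16)·log₂(5/16)]
  = 0.3716 + 0.5244
  = 0.8960 bits
H(S,T) = -[(9/16)·log₂(9/16) + (5/16)·log₂(5/16) + (1/8)·log₂(1/8)]
  = 0.4669 + 0.5244 + 0.3750
  = 1.3663 bits

I(S;T) = H(S) + H(T) - H(S,T)
  = 1.3663 + 0.8960 - 1.3663
  = 0.8960 bits

Distribution 2 (A, B):
Marginal P(A) (row sums):
  P(A=0) = 0 + 1/2 = 1/2
  P(A=1) = 1/4 + 1/4 = 1/2
Marginal P(B) (column sums):
  P(B=0) = 0 + 1/4 = 1/4
  P(B=1) = 1/2 + 1/4 = 3/4

H(A) = -[(1/2)·log₂(1/2) + (1/2)·log₂(1/2)]
  = 0.5000 + 0.5000
  = 1.0000 bits
H(B) = -[(1/4)·log₂(1/4) + (3/4)·log₂(3/4)]
  = 0.5000 + 0.3113
  = 0.8113 bits
H(A,B) = -[(1/2)·log₂(1/2) + (1/4)·log₂(1/4) + (1/4)·log₂(1/4)]
  = 0.5000 + 0.5000 + 0.5000
  = 1.5000 bits

I(A;B) = H(A) + H(B) - H(A,B)
  = 1.0000 + 0.8113 - 1.5000
  = 0.3113 bits

I(S;T) = 0.8960 bits > I(A;B) = 0.3113 bits, so (S, T) has the higher mutual information (stronger dependence).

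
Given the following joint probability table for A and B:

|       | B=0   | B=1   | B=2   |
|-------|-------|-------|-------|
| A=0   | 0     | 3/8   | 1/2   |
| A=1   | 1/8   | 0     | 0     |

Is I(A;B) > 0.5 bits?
Marginal P(A) (row sums):
  P(A=0) = 0 + 3/8 + 1/2 = 7/8
  P(A=1) = 1/8 + 0 + 0 = 1/8
Marginal P(B) (column sums):
  P(B=0) = 0 + 1/8 = 1/8
  P(B=1) = 3/8 + 0 = 3/8
  P(B=2) = 1/2 + 0 = 1/2

H(A) = -[(7/8)·log₂(7/8) + (1/8)·log₂(1/8)]
  = 0.1686 + 0.3750
  = 0.5436 bits
H(B) = -[(1/8)·log₂(1/8) + (3/8)·log₂(3/8) + (1/2)·log₂(1/2)]
  = 0.3750 + 0.5306 + 0.5000
  = 1.4056 bits
H(A,B) = -[(3/8)·log₂(3/8) + (1/2)·log₂(1/2) + (1/8)·log₂(1/8)]
  = 0.5306 + 0.5000 + 0.3750
  = 1.4056 bits

I(A;B) = H(A) + H(B) - H(A,B)
  = 0.5436 + 1.4056 - 1.4056
  = 0.5436 bits

Yes. I(A;B) = 0.5436 bits, which is > 0.5 bits.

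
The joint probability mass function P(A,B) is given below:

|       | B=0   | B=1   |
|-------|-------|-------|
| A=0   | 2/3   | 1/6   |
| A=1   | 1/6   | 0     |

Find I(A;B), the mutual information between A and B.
Marginal P(A) (row sums):
  P(A=0) = 2/3 + 1/6 = 5/6
  P(A=1) = 1/6 + 0 = 1/6
Marginal P(B) (column sums):
  P(B=0) = 2/3 + 1/6 = 5/6
  P(B=1) = 1/6 + 0 = 1/6

H(A) = -[(5/6)·log₂(5/6) + (1/6)·log₂(1/6)]
  = 0.2192 + 0.4308
  = 0.6500 bits
H(B) = -[(5/6)·log₂(5/6) + (1/6)·log₂(1/6)]
  = 0.2192 + 0.4308
  = 0.6500 bits
H(A,B) = -[(2/3)·log₂(2/3) + (1/6)·log₂(1/6) + (1/6)·log₂(1/6)]
  = 0.3900 + 0.4308 + 0.4308
  = 1.2516 bits

I(A;B) = H(A) + H(B) - H(A,B)
  = 0.6500 + 0.6500 - 1.2516
  = 0.0484 bits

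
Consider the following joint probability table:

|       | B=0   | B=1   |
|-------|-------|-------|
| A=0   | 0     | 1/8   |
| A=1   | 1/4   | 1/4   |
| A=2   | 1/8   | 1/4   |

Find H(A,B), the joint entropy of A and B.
H(A,B) = -Σ P(A,B) log₂ P(A,B), summed over the non-zero cells:
H(A,B) = -[(1/8)·log₂(1/8) + (1/4)·log₂(1/4) + (1/4)·log₂(1/4) + (1/8)·log₂(1/8) + (1/4)·log₂(1/4)]
  = 0.3750 + 0.5000 + 0.5000 + 0.3750 + 0.5000
  = 2.2500 bits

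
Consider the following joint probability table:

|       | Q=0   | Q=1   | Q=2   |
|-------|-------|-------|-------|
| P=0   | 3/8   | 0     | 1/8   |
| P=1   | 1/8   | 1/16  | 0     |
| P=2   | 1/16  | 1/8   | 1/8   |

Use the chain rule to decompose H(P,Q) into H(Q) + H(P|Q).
By the chain rule: H(P,Q) = H(Q) + H(P|Q)

Marginal P(Q) (column sums):
  P(Q=0) = 3/8 + 1/8 + 1/16 = 9/16
  P(Q=1) = 0 + 1/16 + 1/8 = 3/16
  P(Q=2) = 1/8 + 0 + 1/8 = 1/4
H(Q) = -[(9/16)·log₂(9/16) + (3/16)·log₂(3/16) + (1/4)·log₂(1/4)]
  = 0.4669 + 0.4528 + 0.5000
  = 1.4197 bits
H(P|Q) = -Σ P(P,Q)·log₂ P(P|Q), where P(P|Q) = P(P,Q) / P(Q)
  (cells with P(P,Q) = 0 contribute 0)
  (P=0,Q=0): P(P|Q) = (3/8)/(9/16) = 2/3;  -(3/8)·log₂(2/3) = 0.2194
  (P=0,Q=2): P(P|Q) = (1/8)/(1/4) = 1/2;  -(1/8)·log₂(1/2) = 0.1250
  (P=1,Q=0): P(P|Q) = (1/8)/(9/16) = 2/9;  -(1/8)·log₂(2/9) = 0.2712
  (P=1,Q=1): P(P|Q) = (1/16)/(3/16) = 1/3;  -(1/16)·log₂(1/3) = 0.0991
  (P=2,Q=0): P(P|Q) = (1/16)/(9/16) = 1/9;  -(1/16)·log₂(1/9) = 0.1981
  (P=2,Q=1): P(P|Q) = (1/8)/(3/16) = 2/3;  -(1/8)·log₂(2/3) = 0.0731
  (P=2,Q=2): P(P|Q) = (1/8)/(1/4) = 1/2;  -(1/8)·log₂(1/2) = 0.1250
H(P|Q) = 0.2194 + 0.1250 + 0.2712 + 0.0991 + 0.1981 + 0.0731 + 0.1250
  = 1.1109 bits

H(P,Q) = H(Q) + H(P|Q) = 1.4197 + 1.1109 = 2.5306 bits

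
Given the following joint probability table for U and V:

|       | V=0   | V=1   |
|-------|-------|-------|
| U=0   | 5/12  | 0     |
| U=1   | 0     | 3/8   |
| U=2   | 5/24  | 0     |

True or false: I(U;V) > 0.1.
Marginal P(U) (row sums):
  P(U=0) = 5/12 + 0 = 5/12
  P(U=1) = 0 + 3/8 = 3/8
  P(U=2) = 5/24 + 0 = 5/24
Marginal P(V) (column sums):
  P(V=0) = 5/12 + 0 + 5/24 = 5/8
  P(V=1) = 0 + 3/8 + 0 = 3/8

H(U) = -[(5/12)·log₂(5/12) + (3/8)·log₂(3/8) + (5/24)·log₂(5/24)]
  = 0.5263 + 0.5306 + 0.4715
  = 1.5284 bits
H(V) = -[(5/8)·log₂(5/8) + (3/8)·log₂(3/8)]
  = 0.4238 + 0.5306
  = 0.9544 bits
H(U,V) = -[(5/12)·log₂(5/12) + (3/8)·log₂(3/8) + (5/24)·log₂(5/24)]
  = 0.5263 + 0.5306 + 0.4715
  = 1.5284 bits

I(U;V) = H(U) + H(V) - H(U,V)
  = 1.5284 + 0.9544 - 1.5284
  = 0.9544 bits

True. I(U;V) = 0.9544 bits, which is > 0.1 bits.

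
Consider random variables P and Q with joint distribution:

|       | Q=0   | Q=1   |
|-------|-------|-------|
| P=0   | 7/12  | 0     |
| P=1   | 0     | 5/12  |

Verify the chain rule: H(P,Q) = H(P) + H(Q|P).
Left side:
H(P,Q) = -[(7/12)·log₂(7/12) + (5/12)·log₂(5/12)]
  = 0.4536 + 0.5263
  = 0.9799 bits

Right side:
Marginal P(P) (row sums):
  P(P=0) = 7/12 + 0 = 7/12
  P(P=1) = 0 + 5/12 = 5/12
H(P) = -[(7/12)·log₂(7/12) + (5/12)·log₂(5/12)]
  = 0.4536 + 0.5263
  = 0.9799 bits
H(Q|P) = -Σ P(P,Q)·log₂ P(Q|P), where P(Q|P) = P(P,Q) / P(P)
  (cells with P(P,Q) = 0 contribute 0)
  (P=0,Q=0): P(Q|P) = (7/12)/(7/12) = 1;  -(7/12)·log₂(1) = 0.0000
  (P=1,Q=1): P(Q|P) = (5/12)/(5/12) = 1;  -(5/12)·log₂(1) = 0.0000
H(Q|P) = 0.0000 + 0.0000
  = 0.0000 bits
H(P) + H(Q|P) = 0.9799 + 0.0000 = 0.9799 bits

Both sides equal 0.9799 bits, so the chain rule holds ✓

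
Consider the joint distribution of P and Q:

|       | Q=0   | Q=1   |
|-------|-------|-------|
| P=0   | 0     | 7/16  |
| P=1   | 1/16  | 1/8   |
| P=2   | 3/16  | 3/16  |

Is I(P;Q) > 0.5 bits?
Marginal P(P) (row sums):
  P(P=0) = 0 + 7/16 = 7/16
  P(P=1) = 1/16 + 1/8 = 3/16
  P(P=2) = 3/16 + 3/16 = 3/8
Marginal P(Q) (column sums):
  P(Q=0) = 0 + 1/16 + 3/16 = 1/4
  P(Q=1) = 7/16 + 1/8 + 3/16 = 3/4

H(P) = -[(7/16)·log₂(7/16) + (3/16)·log₂(3/16) + (3/8)·log₂(3/8)]
  = 0.5218 + 0.4528 + 0.5306
  = 1.5052 bits
H(Q) = -[(1/4)·log₂(1/4) + (3/4)·log₂(3/4)]
  = 0.5000 + 0.3113
  = 0.8113 bits
H(P,Q) = -[(7/16)·log₂(7/16) + (1/16)·log₂(1/16) + (1/8)·log₂(1/8) + (3/16)·log₂(3/16) + (3/16)·log₂(3/16)]
  = 0.5218 + 0.2500 + 0.3750 + 0.4528 + 0.4528
  = 2.0524 bits

I(P;Q) = H(P) + H(Q) - H(P,Q)
  = 1.5052 + 0.8113 - 2.0524
  = 0.2641 bits

No. I(P;Q) = 0.2641 bits, which is ≤ 0.5 bits.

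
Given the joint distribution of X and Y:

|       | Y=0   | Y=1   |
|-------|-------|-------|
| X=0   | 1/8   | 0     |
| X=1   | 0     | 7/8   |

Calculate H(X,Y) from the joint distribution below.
H(X,Y) = -Σ P(X,Y) log₂ P(X,Y), summed over the non-zero cells:
H(X,Y) = -[(1/8)·log₂(1/8) + (7/8)·log₂(7/8)]
  = 0.3750 + 0.1686
  = 0.5436 bits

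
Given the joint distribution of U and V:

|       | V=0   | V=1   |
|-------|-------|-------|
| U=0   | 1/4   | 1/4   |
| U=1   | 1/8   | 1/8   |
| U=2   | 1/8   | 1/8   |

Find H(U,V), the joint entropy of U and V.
H(U,V) = -Σ P(U,V) log₂ P(U,V), summed over the non-zero cells:
H(U,V) = -[(1/4)·log₂(1/4) + (1/4)·log₂(1/4) + (1/8)·log₂(1/8) + (1/8)·log₂(1/8) + (1/8)·log₂(1/8) + (1/8)·log₂(1/8)]
  = 0.5000 + 0.5000 + 0.3750 + 0.3750 + 0.3750 + 0.3750
  = 2.5000 bits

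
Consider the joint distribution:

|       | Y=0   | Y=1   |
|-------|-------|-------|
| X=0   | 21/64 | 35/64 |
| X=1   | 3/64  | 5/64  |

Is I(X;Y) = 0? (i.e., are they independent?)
Marginal P(X) (row sums):
  P(X=0) = 21/64 + 35/64 = 7/8
  P(X=1) = 3/64 + 5/64 = 1/8
Marginal P(Y) (column sums):
  P(Y=0) = 21/64 + 3/64 = 3/8
  P(Y=1) = 35/64 + 5/64 = 5/8

X and Y are independent iff P(X=i,Y=j) = P(X=i)·P(Y=j) for every cell.
  P(X=0)·P(Y=0) = 7/8 × 3/8 = 21/64 = P(X=0,Y=0) ✓
  P(X=0)·P(Y=1) = 7/8 × 5/8 = 35/64 = P(X=0,Y=1) ✓
  P(X=1)·P(Y=0) = 1/8 × 3/8 = 3/64 = P(X=1,Y=0) ✓
  P(X=1)·P(Y=1) = 1/8 × 5/8 = 5/64 = P(X=1,Y=1) ✓

Yes, X and Y are independent: every cell factors, so I(X;Y) = 0 bits.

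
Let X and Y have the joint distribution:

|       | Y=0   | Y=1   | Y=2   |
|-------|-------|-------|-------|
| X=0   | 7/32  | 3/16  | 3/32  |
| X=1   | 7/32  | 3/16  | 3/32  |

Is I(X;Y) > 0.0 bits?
Marginal P(X) (row sums):
  P(X=0) = 7/32 + 3/16 + 3/32 = 1/2
  P(X=1) = 7/32 + 3/16 + 3/32 = 1/2
Marginal P(Y) (column sums):
  P(Y=0) = 7/32 + 7/32 = 7/16
  P(Y=1) = 3/16 + 3/16 = 3/8
  P(Y=2) = 3/32 + 3/32 = 3/16

H(X) = -[(1/2)·log₂(1/2) + (1/2)·log₂(1/2)]
  = 0.5000 + 0.5000
  = 1.0000 bits
H(Y) = -[(7/16)·log₂(7/16) + (3/8)·log₂(3/8) + (3/16)·log₂(3/16)]
  = 0.5218 + 0.5306 + 0.4528
  = 1.5052 bits
H(X,Y) = -[(7/32)·log₂(7/32) + (3/16)·log₂(3/16) + (3/32)·log₂(3/32) + (7/32)·log₂(7/32) + (3/16)·log₂(3/16) + (3/32)·log₂(3/32)]
  = 0.4796 + 0.4528 + 0.3202 + 0.4796 + 0.4528 + 0.3202
  = 2.5052 bits

I(X;Y) = H(X) + H(Y) - H(X,Y)
  = 1.0000 + 1.5052 - 2.5052
  = 0.0000 bits

No. I(X;Y) = 0.0000 bits, which is ≤ 0.0 bits.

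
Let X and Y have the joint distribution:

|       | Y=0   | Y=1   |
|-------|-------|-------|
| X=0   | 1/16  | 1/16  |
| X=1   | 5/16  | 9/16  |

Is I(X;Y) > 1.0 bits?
Marginal P(X) (row sums):
  P(X=0) = 1/16 + 1/16 = 1/8
  P(X=1) = 5/16 + 9/16 = 7/8
Marginal P(Y) (column sums):
  P(Y=0) = 1/16 + 5/16 = 3/8
  P(Y=1) = 1/16 + 9/16 = 5/8

H(X) = -[(1/8)·log₂(1/8) + (7/8)·log₂(7/8)]
  = 0.3750 + 0.1686
  = 0.5436 bits
H(Y) = -[(3/8)·log₂(3/8) + (5/8)·log₂(5/8)]
  = 0.5306 + 0.4238
  = 0.9544 bits
H(X,Y) = -[(1/16)·log₂(1/16) + (1/16)·log₂(1/16) + (5/16)·log₂(5/16) + (9/16)·log₂(9/16)]
  = 0.2500 + 0.2500 + 0.5244 + 0.4669
  = 1.4913 bits

I(X;Y) = H(X) + H(Y) - H(X,Y)
  = 0.5436 + 0.9544 - 1.4913
  = 0.0067 bits

No. I(X;Y) = 0.0067 bits, which is ≤ 1.0 bits.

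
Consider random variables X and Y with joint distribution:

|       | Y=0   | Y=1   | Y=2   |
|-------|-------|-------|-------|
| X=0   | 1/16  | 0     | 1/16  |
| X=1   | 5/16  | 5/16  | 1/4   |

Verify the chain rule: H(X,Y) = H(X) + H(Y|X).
Left side:
H(X,Y) = -[(1/16)·log₂(1/16) + (1/16)·log₂(1/16) + (5/16)·log₂(5/16) + (5/16)·log₂(5/16) + (1/4)·log₂(1/4)]
  = 0.2500 + 0.2500 + 0.5244 + 0.5244 + 0.5000
  = 2.0488 bits

Right side:
Marginal P(X) (row sums):
  P(X=0) = 1/16 + 0 + 1/16 = 1/8
  P(X=1) = 5/16 + 5/16 + 1/4 = 7/8
H(X) = -[(1/8)·log₂(1/8) + (7/8)·log₂(7/8)]
  = 0.3750 + 0.1686
  = 0.5436 bits
H(Y|X) = -Σ P(X,Y)·log₂ P(Y|X), where P(Y|X) = P(X,Y) / P(X)
  (cells with P(X,Y) = 0 contribute 0)
  (X=0,Y=0): P(Y|X) = (1/16)/(1/8) = 1/2;  -(1/16)·log₂(1/2) = 0.0625
  (X=0,Y=2): P(Y|X) = (1/16)/(1/8) = 1/2;  -(1/16)·log₂(1/2) = 0.0625
  (X=1,Y=0): P(Y|X) = (5/16)/(7/8) = 5/14;  -(5/16)·log₂(5/14) = 0.4642
  (X=1,Y=1): P(Y|X) = (5/16)/(7/8) = 5/14;  -(5/16)·log₂(5/14) = 0.4642
  (X=1,Y=2): P(Y|X) = (1/4)/(7/8) = 2/7;  -(1/4)·log₂(2/7) = 0.4518
H(Y|X) = 0.0625 + 0.0625 + 0.4642 + 0.4642 + 0.4518
  = 1.5052 bits
H(X) + H(Y|X) = 0.5436 + 1.5052 = 2.0488 bits

Both sides equal 2.0488 bits, so the chain rule holds ✓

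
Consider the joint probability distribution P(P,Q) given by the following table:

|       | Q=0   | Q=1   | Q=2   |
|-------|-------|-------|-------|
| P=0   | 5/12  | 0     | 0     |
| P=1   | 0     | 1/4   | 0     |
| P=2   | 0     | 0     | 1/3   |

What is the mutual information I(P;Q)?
Marginal P(P) (row sums):
  P(P=0) = 5/12 + 0 + 0 = 5/12
  P(P=1) = 0 + 1/4 + 0 = 1/4
  P(P=2) = 0 + 0 + 1/3 = 1/3
Marginal P(Q) (column sums):
  P(Q=0) = 5/12 + 0 + 0 = 5/12
  P(Q=1) = 0 + 1/4 + 0 = 1/4
  P(Q=2) = 0 + 0 + 1/3 = 1/3

H(P) = -[(5/12)·log₂(5/12) + (1/4)·log₂(1/4) + (1/3)·log₂(1/3)]
  = 0.5263 + 0.5000 + 0.5283
  = 1.5546 bits
H(Q) = -[(5/12)·log₂(5/12) + (1/4)·log₂(1/4) + (1/3)·log₂(1/3)]
  = 0.5263 + 0.5000 + 0.5283
  = 1.5546 bits
H(P,Q) = -[(5/12)·log₂(5/12) + (1/4)·log₂(1/4) + (1/3)·log₂(1/3)]
  = 0.5263 + 0.5000 + 0.5283
  = 1.5546 bits

I(P;Q) = H(P) + H(Q) - H(P,Q)
  = 1.5546 + 1.5546 - 1.5546
  = 1.5546 bits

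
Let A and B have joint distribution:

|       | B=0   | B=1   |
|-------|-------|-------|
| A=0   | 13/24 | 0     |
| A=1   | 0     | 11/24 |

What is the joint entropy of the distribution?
H(A,B) = -Σ P(A,B) log₂ P(A,B), summed over the non-zero cells:
H(A,B) = -[(13/24)·log₂(13/24) + (11/24)·log₂(11/24)]
  = 0.4791 + 0.5159
  = 0.9950 bits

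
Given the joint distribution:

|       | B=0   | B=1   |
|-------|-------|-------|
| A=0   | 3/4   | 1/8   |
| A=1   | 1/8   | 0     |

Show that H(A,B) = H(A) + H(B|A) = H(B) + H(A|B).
Marginal P(A) (row sums):
  P(A=0) = 3/4 + 1/8 = 7/8
  P(A=1) = 1/8 + 0 = 1/8
Marginal P(B) (column sums):
  P(B=0) = 3/4 + 1/8 = 7/8
  P(B=1) = 1/8 + 0 = 1/8

Decomposition 1: H(A) + H(B|A)
H(A) = -[(7/8)·log₂(7/8) + (1/8)·log₂(1/8)]
  = 0.1686 + 0.3750
  = 0.5436 bits
H(B|A) = -Σ P(A,B)·log₂ P(B|A), where P(B|A) = P(A,B) / P(A)
  (cells with P(A,B) = 0 contribute 0)
  (A=0,B=0): P(B|A) = (3/4)/(7/8) = 6/7;  -(3/4)·log₂(6/7) = 0.1668
  (A=0,B=1): P(B|A) = (1/8)/(7/8) = 1/7;  -(1/8)·log₂(1/7) = 0.3509
  (A=1,B=0): P(B|A) = (1/8)/(1/8) = 1;  -(1/8)·log₂(1) = 0.0000
H(B|A) = 0.1668 + 0.3509 + 0.0000
  = 0.5177 bits
H(A) + H(B|A) = 0.5436 + 0.5177 = 1.0613 bits

Decomposition 2: H(B) + H(A|B)
H(B) = -[(7/8)·log₂(7/8) + (1/8)·log₂(1/8)]
  = 0.1686 + 0.3750
  = 0.5436 bits
H(A|B) = -Σ P(A,B)·log₂ P(A|B), where P(A|B) = P(A,B) / P(B)
  (cells with P(A,B) = 0 contribute 0)
  (A=0,B=0): P(A|B) = (3/4)/(7/8) = 6/7;  -(3/4)·log₂(6/7) = 0.1668
  (A=0,B=1): P(A|B) = (1/8)/(1/8) = 1;  -(1/8)·log₂(1) = 0.0000
  (A=1,B=0): P(A|B) = (1/8)/(7/8) = 1/7;  -(1/8)·log₂(1/7) = 0.3509
H(A|B) = 0.1668 + 0.0000 + 0.3509
  = 0.5177 bits
H(B) + H(A|B) = 0.5436 + 0.5177 = 1.0613 bits

Direct computation of the joint entropy:
H(A,B) = -[(3/4)·log₂(3/4) + (1/8)·log₂(1/8) + (1/8)·log₂(1/8)]
  = 0.3113 + 0.3750 + 0.3750
  = 1.0613 bits

All three agree: H(A,B) = 1.0613 bits ✓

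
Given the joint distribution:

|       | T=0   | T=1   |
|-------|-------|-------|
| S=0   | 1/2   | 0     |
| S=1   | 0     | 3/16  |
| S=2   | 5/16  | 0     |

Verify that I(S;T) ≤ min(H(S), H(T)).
Marginal P(S) (row sums):
  P(S=0) = 1/2 + 0 = 1/2
  P(S=1) = 0 + 3/16 = 3/16
  P(S=2) = 5/16 + 0 = 5/16
Marginal P(T) (column sums):
  P(T=0) = 1/2 + 0 + 5/16 = 13/16
  P(T=1) = 0 + 3/16 + 0 = 3/16

H(S) = -[(1/2)·log₂(1/2) + (3/16)·log₂(3/16) + (5/16)·log₂(5/16)]
  = 0.5000 + 0.4528 + 0.5244
  = 1.4772 bits
H(T) = -[(13/16)·log₂(13/16) + (3/16)·log₂(3/16)]
  = 0.2434 + 0.4528
  = 0.6962 bits
H(S,T) = -[(1/2)·log₂(1/2) + (3/16)·log₂(3/16) + (5/16)·log₂(5/16)]
  = 0.5000 + 0.4528 + 0.5244
  = 1.4772 bits

I(S;T) = H(S) + H(T) - H(S,T)
  = 1.4772 + 0.6962 - 1.4772
  = 0.6962 bits

min(H(S), H(T)) = min(1.4772, 0.6962) = 0.6962 bits
Since 0.6962 ≤ 0.6962, the bound is satisfied ✓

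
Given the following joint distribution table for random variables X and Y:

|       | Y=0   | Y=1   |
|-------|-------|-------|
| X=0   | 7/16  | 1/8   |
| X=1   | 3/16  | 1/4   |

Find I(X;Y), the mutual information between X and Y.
Marginal P(X) (row sums):
  P(X=0) = 7/16 + 1/8 = 9/16
  P(X=1) = 3/16 + 1/4 = 7/16
Marginal P(Y) (column sums):
  P(Y=0) = 7/16 + 3/16 = 5/8
  P(Y=1) = 1/8 + 1/4 = 3/8

H(X) = -[(9/16)·log₂(9/16) + (7/16)·log₂(7/16)]
  = 0.4669 + 0.5218
  = 0.9887 bits
H(Y) = -[(5/8)·log₂(5/8) + (3/8)·log₂(3/8)]
  = 0.4238 + 0.5306
  = 0.9544 bits
H(X,Y) = -[(7/16)·log₂(7/16) + (1/8)·log₂(1/8) + (3/16)·log₂(3/16) + (1/4)·log₂(1/4)]
  = 0.5218 + 0.3750 + 0.4528 + 0.5000
  = 1.8496 bits

I(X;Y) = H(X) + H(Y) - H(X,Y)
  = 0.9887 + 0.9544 - 1.8496
  = 0.0935 bits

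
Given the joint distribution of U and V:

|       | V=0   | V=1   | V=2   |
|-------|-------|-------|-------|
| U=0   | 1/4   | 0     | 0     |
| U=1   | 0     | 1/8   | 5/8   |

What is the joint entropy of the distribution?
H(U,V) = -Σ P(U,V) log₂ P(U,V), summed over the non-zero cells:
H(U,V) = -[(1/4)·log₂(1/4) + (1/8)·log₂(1/8) + (5/8)·log₂(5/8)]
  = 0.5000 + 0.3750 + 0.4238
  = 1.2988 bits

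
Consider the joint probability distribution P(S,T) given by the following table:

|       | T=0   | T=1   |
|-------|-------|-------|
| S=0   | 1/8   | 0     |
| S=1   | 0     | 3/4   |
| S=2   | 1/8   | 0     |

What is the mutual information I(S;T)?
Marginal P(S) (row sums):
  P(S=0) = 1/8 + 0 = 1/8
  P(S=1) = 0 + 3/4 = 3/4
  P(S=2) = 1/8 + 0 = 1/8
Marginal P(T) (column sums):
  P(T=0) = 1/8 + 0 + 1/8 = 1/4
  P(T=1) = 0 + 3/4 + 0 = 3/4

H(S) = -[(1/8)·log₂(1/8) + (3/4)·log₂(3/4) + (1/8)·log₂(1/8)]
  = 0.3750 + 0.3113 + 0.3750
  = 1.0613 bits
H(T) = -[(1/4)·log₂(1/4) + (3/4)·log₂(3/4)]
  = 0.5000 + 0.3113
  = 0.8113 bits
H(S,T) = -[(1/8)·log₂(1/8) + (3/4)·log₂(3/4) + (1/8)·log₂(1/8)]
  = 0.3750 + 0.3113 + 0.3750
  = 1.0613 bits

I(S;T) = H(S) + H(T) - H(S,T)
  = 1.0613 + 0.8113 - 1.0613
  = 0.8113 bits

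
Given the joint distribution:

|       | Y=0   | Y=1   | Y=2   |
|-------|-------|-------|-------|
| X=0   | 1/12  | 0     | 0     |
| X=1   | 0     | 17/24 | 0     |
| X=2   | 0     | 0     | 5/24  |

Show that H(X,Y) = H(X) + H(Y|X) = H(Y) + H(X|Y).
Marginal P(X) (row sums):
  P(X=0) = 1/12 + 0 + 0 = 1/12
  P(X=1) = 0 + 17/24 + 0 = 17/24
  P(X=2) = 0 + 0 + 5/24 = 5/24
Marginal P(Y) (column sums):
  P(Y=0) = 1/12 + 0 + 0 = 1/12
  P(Y=1) = 0 + 17/24 + 0 = 17/24
  P(Y=2) = 0 + 0 + 5/24 = 5/24

Decomposition 1: H(X) + H(Y|X)
H(X) = -[(1/12)·log₂(1/12) + (17/24)·log₂(17/24) + (5/24)·log₂(5/24)]
  = 0.2987 + 0.3524 + 0.4715
  = 1.1226 bits
H(Y|X) = -Σ P(X,Y)·log₂ P(Y|X), where P(Y|X) = P(X,Y) / P(X)
  (cells with P(X,Y) = 0 contribute 0)
  (X=0,Y=0): P(Y|X) = (1/12)/(1/12) = 1;  -(1/12)·log₂(1) = 0.0000
  (X=1,Y=1): P(Y|X) = (17/24)/(17/24) = 1;  -(17/24)·log₂(1) = 0.0000
  (X=2,Y=2): P(Y|X) = (5/24)/(5/24) = 1;  -(5/24)·log₂(1) = 0.0000
H(Y|X) = 0.0000 + 0.0000 + 0.0000
  = 0.0000 bits
H(X) + H(Y|X) = 1.1226 + 0.0000 = 1.1226 bits

Decomposition 2: H(Y) + H(X|Y)
H(Y) = -[(1/12)·log₂(1/12) + (17/24)·log₂(17/24) + (5/24)·log₂(5/24)]
  = 0.2987 + 0.3524 + 0.4715
  = 1.1226 bits
H(X|Y) = -Σ P(X,Y)·log₂ P(X|Y), where P(X|Y) = P(X,Y) / P(Y)
  (cells with P(X,Y) = 0 contribute 0)
  (X=0,Y=0): P(X|Y) = (1/12)/(1/12) = 1;  -(1/12)·log₂(1) = 0.0000
  (X=1,Y=1): P(X|Y) = (17/24)/(17/24) = 1;  -(17/24)·log₂(1) = 0.0000
  (X=2,Y=2): P(X|Y) = (5/24)/(5/24) = 1;  -(5/24)·log₂(1) = 0.0000
H(X|Y) = 0.0000 + 0.0000 + 0.0000
  = 0.0000 bits
H(Y) + H(X|Y) = 1.1226 + 0.0000 = 1.1226 bits

Direct computation of the joint entropy:
H(X,Y) = -[(1/12)·log₂(1/12) + (17/24)·log₂(17/24) + (5/24)·log₂(5/24)]
  = 0.2987 + 0.3524 + 0.4715
  = 1.1226 bits

All three agree: H(X,Y) = 1.1226 bits ✓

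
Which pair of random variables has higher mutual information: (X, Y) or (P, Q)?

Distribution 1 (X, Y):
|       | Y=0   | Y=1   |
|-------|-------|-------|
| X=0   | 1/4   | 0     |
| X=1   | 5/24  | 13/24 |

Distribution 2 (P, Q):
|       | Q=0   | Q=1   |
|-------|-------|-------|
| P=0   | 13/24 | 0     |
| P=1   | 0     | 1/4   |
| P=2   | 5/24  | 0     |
Distribution 1 (X, Y):
Marginal P(X) (row sums):
  P(X=0) = 1/4 + 0 = 1/4
  P(X=1) = 5/24 + 13/24 = 3/4
Marginal P(Y) (column sums):
  P(Y=0) = 1/4 + 5/24 = 11/24
  P(Y=1) = 0 + 13/24 = 13/24

H(X) = -[(1/4)·log₂(1/4) + (3/4)·log₂(3/4)]
  = 0.5000 + 0.3113
  = 0.8113 bits
H(Y) = -[(11/24)·log₂(11/24) + (13/24)·log₂(13/24)]
  = 0.5159 + 0.4791
  = 0.9950 bits
H(X,Y) = -[(1/4)·log₂(1/4) + (5/24)·log₂(5/24) + (13/24)·log₂(13/24)]
  = 0.5000 + 0.4715 + 0.4791
  = 1.4506 bits

I(X;Y) = H(X) + H(Y) - H(X,Y)
  = 0.8113 + 0.9950 - 1.4506
  = 0.3557 bits

Distribution 2 (P, Q):
Marginal P(P) (row sums):
  P(P=0) = 13/24 + 0 = 13/24
  P(P=1) = 0 + 1/4 = 1/4
  P(P=2) = 5/24 + 0 = 5/24
Marginal P(Q) (column sums):
  P(Q=0) = 13/24 + 0 + 5/24 = 3/4
  P(Q=1) = 0 + 1/4 + 0 = 1/4

H(P) = -[(13/24)·log₂(13/24) + (1/4)·log₂(1/4) + (5/24)·log₂(5/24)]
  = 0.4791 + 0.5000 + 0.4715
  = 1.4506 bits
H(Q) = -[(3/4)·log₂(3/4) + (1/4)·log₂(1/4)]
  = 0.3113 + 0.5000
  = 0.8113 bits
H(P,Q) = -[(13/24)·log₂(13/24) + (1/4)·log₂(1/4) + (5/24)·log₂(5/24)]
  = 0.4791 + 0.5000 + 0.4715
  = 1.4506 bits

I(P;Q) = H(P) + H(Q) - H(P,Q)
  = 1.4506 + 0.8113 - 1.4506
  = 0.8113 bits

I(P;Q) = 0.8113 bits > I(X;Y) = 0.3557 bits, so (P, Q) has the higher mutual information (stronger dependence).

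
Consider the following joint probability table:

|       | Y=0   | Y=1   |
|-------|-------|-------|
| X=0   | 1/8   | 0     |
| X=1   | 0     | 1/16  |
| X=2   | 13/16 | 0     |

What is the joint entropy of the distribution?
H(X,Y) = -Σ P(X,Y) log₂ P(X,Y), summed over the non-zero cells:
H(X,Y) = -[(1/8)·log₂(1/8) + (1/16)·log₂(1/16) + (13/16)·log₂(13/16)]
  = 0.3750 + 0.2500 + 0.2434
  = 0.8684 bits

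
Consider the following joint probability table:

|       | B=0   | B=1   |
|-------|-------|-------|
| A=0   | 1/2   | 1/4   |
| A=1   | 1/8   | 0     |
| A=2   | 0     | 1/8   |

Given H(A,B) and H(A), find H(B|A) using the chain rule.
From the chain rule: H(A,B) = H(A) + H(B|A)
Therefore: H(B|A) = H(A,B) - H(A)

H(A,B) = -[(1/2)·log₂(1/2) + (1/4)·log₂(1/4) + (1/8)·log₂(1/8) + (1/8)·log₂(1/8)]
  = 0.5000 + 0.5000 + 0.3750 + 0.3750
  = 1.7500 bits
Marginal P(A) (row sums):
  P(A=0) = 1/2 + 1/4 = 3/4
  P(A=1) = 1/8 + 0 = 1/8
  P(A=2) = 0 + 1/8 = 1/8
H(A) = -[(3/4)·log₂(3/4) + (1/8)·log₂(1/8) + (1/8)·log₂(1/8)]
  = 0.3113 + 0.3750 + 0.3750
  = 1.0613 bits

H(B|A) = 1.7500 - 1.0613 = 0.6887 bits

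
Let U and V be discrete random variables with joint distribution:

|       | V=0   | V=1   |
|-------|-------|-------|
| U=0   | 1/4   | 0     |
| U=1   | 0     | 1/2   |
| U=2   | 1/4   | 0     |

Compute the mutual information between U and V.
Marginal P(U) (row sums):
  P(U=0) = 1/4 + 0 = 1/4
  P(U=1) = 0 + 1/2 = 1/2
  P(U=2) = 1/4 + 0 = 1/4
Marginal P(V) (column sums):
  P(V=0) = 1/4 + 0 + 1/4 = 1/2
  P(V=1) = 0 + 1/2 + 0 = 1/2

H(U) = -[(1/4)·log₂(1/4) + (1/2)·log₂(1/2) + (1/4)·log₂(1/4)]
  = 0.5000 + 0.5000 + 0.5000
  = 1.5000 bits
H(V) = -[(1/2)·log₂(1/2) + (1/2)·log₂(1/2)]
  = 0.5000 + 0.5000
  = 1.0000 bits
H(U,V) = -[(1/4)·log₂(1/4) + (1/2)·log₂(1/2) + (1/4)·log₂(1/4)]
  = 0.5000 + 0.5000 + 0.5000
  = 1.5000 bits

I(U;V) = H(U) + H(V) - H(U,V)
  = 1.5000 + 1.0000 - 1.5000
  = 1.0000 bits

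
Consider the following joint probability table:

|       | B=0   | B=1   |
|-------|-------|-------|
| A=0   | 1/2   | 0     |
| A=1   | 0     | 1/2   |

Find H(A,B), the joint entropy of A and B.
H(A,B) = -Σ P(A,B) log₂ P(A,B), summed over the non-zero cells:
H(A,B) = -[(1/2)·log₂(1/2) + (1/2)·log₂(1/2)]
  = 0.5000 + 0.5000
  = 1.0000 bits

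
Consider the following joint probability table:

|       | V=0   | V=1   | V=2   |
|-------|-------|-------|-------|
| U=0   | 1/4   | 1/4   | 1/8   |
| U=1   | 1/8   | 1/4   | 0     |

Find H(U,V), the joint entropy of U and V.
H(U,V) = -Σ P(U,V) log₂ P(U,V), summed over the non-zero cells:
H(U,V) = -[(1/4)·log₂(1/4) + (1/4)·log₂(1/4) + (1/8)·log₂(1/8) + (1/8)·log₂(1/8) + (1/4)·log₂(1/4)]
  = 0.5000 + 0.5000 + 0.3750 + 0.3750 + 0.5000
  = 2.2500 bits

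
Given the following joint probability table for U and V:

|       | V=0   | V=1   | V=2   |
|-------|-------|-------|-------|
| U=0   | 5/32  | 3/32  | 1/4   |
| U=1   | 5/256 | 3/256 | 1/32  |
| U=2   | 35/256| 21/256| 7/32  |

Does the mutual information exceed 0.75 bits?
Marginal P(U) (row sums):
  P(U=0) = 5/32 + 3/32 + 1/4 = 1/2
  P(U=1) = 5/256 + 3/256 + 1/32 = 1/16
  P(U=2) = 35/256 + 21/256 + 7/32 = 7/16
Marginal P(V) (column sums):
  P(V=0) = 5/32 + 5/256 + 35/256 = 5/16
  P(V=1) = 3/32 + 3/256 + 21/256 = 3/16
  P(V=2) = 1/4 + 1/32 + 7/32 = 1/2

H(U) = -[(1/2)·log₂(1/2) + (1/16)·log₂(1/16) + (7/16)·log₂(7/16)]
  = 0.5000 + 0.2500 + 0.5218
  = 1.2718 bits
H(V) = -[(5/16)·log₂(5/16) + (3/16)·log₂(3/16) + (1/2)·log₂(1/2)]
  = 0.5244 + 0.4528 + 0.5000
  = 1.4772 bits
H(U,V) = -[(5/32)·log₂(5/32) + (3/32)·log₂(3/32) + (1/4)·log₂(1/4) + (5/256)·log₂(5/256) + (3/256)·log₂(3/256) + (1/32)·log₂(1/32) + (35/256)·log₂(35/256) + (21/256)·log₂(21/256) + (7/32)·log₂(7/32)]
  = 0.4184 + 0.3202 + 0.5000 + 0.1109 + 0.0752 + 0.1563 + 0.3925 + 0.2959 + 0.4796
  = 2.7490 bits

I(U;V) = H(U) + H(V) - H(U,V)
  = 1.2718 + 1.4772 - 2.7490
  = 0.0000 bits

No. I(U;V) = 0.0000 bits, which is ≤ 0.75 bits.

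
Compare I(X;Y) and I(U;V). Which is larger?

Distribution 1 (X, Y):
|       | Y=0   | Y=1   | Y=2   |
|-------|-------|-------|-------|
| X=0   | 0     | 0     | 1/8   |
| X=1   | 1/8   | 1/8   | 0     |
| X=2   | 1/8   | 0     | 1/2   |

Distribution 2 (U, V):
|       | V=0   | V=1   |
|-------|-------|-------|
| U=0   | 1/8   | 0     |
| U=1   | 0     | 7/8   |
Distribution 1 (X, Y):
Marginal P(X) (row sums):
  P(X=0) = 0 + 0 + 1/8 = 1/8
  P(X=1) = 1/8 + 1/8 + 0 = 1/4
  P(X=2) = 1/8 + 0 + 1/2 = 5/8
Marginal P(Y) (column sums):
  P(Y=0) = 0 + 1/8 + 1/8 = 1/4
  P(Y=1) = 0 + 1/8 + 0 = 1/8
  P(Y=2) = 1/8 + 0 + 1/2 = 5/8

H(X) = -[(1/8)·log₂(1/8) + (1/4)·log₂(1/4) + (5/8)·log₂(5/8)]
  = 0.3750 + 0.5000 + 0.4238
  = 1.2988 bits
H(Y) = -[(1/4)·log₂(1/4) + (1/8)·log₂(1/8) + (5/8)·log₂(5/8)]
  = 0.5000 + 0.3750 + 0.4238
  = 1.2988 bits
H(X,Y) = -[(1/8)·log₂(1/8) + (1/8)·log₂(1/8) + (1/8)·log₂(1/8) + (1/8)·log₂(1/8) + (1/2)·log₂(1/2)]
  = 0.3750 + 0.3750 + 0.3750 + 0.3750 + 0.5000
  = 2.0000 bits

I(X;Y) = H(X) + H(Y) - H(X,Y)
  = 1.2988 + 1.2988 - 2.0000
  = 0.5976 bits

Distribution 2 (U, V):
Marginal P(U) (row sums):
  P(U=0) = 1/8 + 0 = 1/8
  P(U=1) = 0 + 7/8 = 7/8
Marginal P(V) (column sums):
  P(V=0) = 1/8 + 0 = 1/8
  P(V=1) = 0 + 7/8 = 7/8

H(U) = -[(1/8)·log₂(1/8) + (7/8)·log₂(7/8)]
  = 0.3750 + 0.1686
  = 0.5436 bits
H(V) = -[(1/8)·log₂(1/8) + (7/8)·log₂(7/8)]
  = 0.3750 + 0.1686
  = 0.5436 bits
H(U,V) = -[(1/8)·log₂(1/8) + (7/8)·log₂(7/8)]
  = 0.3750 + 0.1686
  = 0.5436 bits

I(U;V) = H(U) + H(V) - H(U,V)
  = 0.5436 + 0.5436 - 0.5436
  = 0.5436 bits

I(X;Y) = 0.5976 bits > I(U;V) = 0.5436 bits, so (X, Y) has the higher mutual information (stronger dependence).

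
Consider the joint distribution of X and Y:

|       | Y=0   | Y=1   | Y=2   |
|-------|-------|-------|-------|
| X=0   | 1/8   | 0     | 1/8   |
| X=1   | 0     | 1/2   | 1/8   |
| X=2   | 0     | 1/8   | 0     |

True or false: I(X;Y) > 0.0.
Marginal P(X) (row sums):
  P(X=0) = 1/8 + 0 + 1/8 = 1/4
  P(X=1) = 0 + 1/2 + 1/8 = 5/8
  P(X=2) = 0 + 1/8 + 0 = 1/8
Marginal P(Y) (column sums):
  P(Y=0) = 1/8 + 0 + 0 = 1/8
  P(Y=1) = 0 + 1/2 + 1/8 = 5/8
  P(Y=2) = 1/8 + 1/8 + 0 = 1/4

H(X) = -[(1/4)·log₂(1/4) + (5/8)·log₂(5/8) + (1/8)·log₂(1/8)]
  = 0.5000 + 0.4238 + 0.3750
  = 1.2988 bits
H(Y) = -[(1/8)·log₂(1/8) + (5/8)·log₂(5/8) + (1/4)·log₂(1/4)]
  = 0.3750 + 0.4238 + 0.5000
  = 1.2988 bits
H(X,Y) = -[(1/8)·log₂(1/8) + (1/8)·log₂(1/8) + (1/2)·log₂(1/2) + (1/8)·log₂(1/8) + (1/8)·log₂(1/8)]
  = 0.3750 + 0.3750 + 0.5000 + 0.3750 + 0.3750
  = 2.0000 bits

I(X;Y) = H(X) + H(Y) - H(X,Y)
  = 1.2988 + 1.2988 - 2.0000
  = 0.5976 bits

True. I(X;Y) = 0.5976 bits, which is > 0.0 bits.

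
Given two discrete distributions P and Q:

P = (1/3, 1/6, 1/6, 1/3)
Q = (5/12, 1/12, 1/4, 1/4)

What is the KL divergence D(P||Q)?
D(P||Q) = Σ P(i) log₂(P(i)/Q(i))
  i=0: (1/3) × log₂((1/3)/(5/12)) = (1/3) × log₂(4/5) = -0.1073
  i=1: (1/6) × log₂((1/6)/(1/12)) = (1/6) × log₂(2) = 0.1667
  i=2: (1/6) × log₂((1/6)/(1/4)) = (1/6) × log₂(2/3) = -0.0975
  i=3: (1/3) × log₂((1/3)/(1/4)) = (1/3) × log₂(4/3) = 0.1383
D(P||Q) = -0.1073 + 0.1667 - 0.0975 + 0.1383
  = 0.1002 bits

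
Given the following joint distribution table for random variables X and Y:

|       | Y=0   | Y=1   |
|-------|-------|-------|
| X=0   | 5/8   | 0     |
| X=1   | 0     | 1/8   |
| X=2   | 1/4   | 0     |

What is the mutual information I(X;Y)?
Marginal P(X) (row sums):
  P(X=0) = 5/8 + 0 = 5/8
  P(X=1) = 0 + 1/8 = 1/8
  P(X=2) = 1/4 + 0 = 1/4
Marginal P(Y) (column sums):
  P(Y=0) = 5/8 + 0 + 1/4 = 7/8
  P(Y=1) = 0 + 1/8 + 0 = 1/8

H(X) = -[(5/8)·log₂(5/8) + (1/8)·log₂(1/8) + (1/4)·log₂(1/4)]
  = 0.4238 + 0.3750 + 0.5000
  = 1.2988 bits
H(Y) = -[(7/8)·log₂(7/8) + (1/8)·log₂(1/8)]
  = 0.1686 + 0.3750
  = 0.5436 bits
H(X,Y) = -[(5/8)·log₂(5/8) + (1/8)·log₂(1/8) + (1/4)·log₂(1/4)]
  = 0.4238 + 0.3750 + 0.5000
  = 1.2988 bits

I(X;Y) = H(X) + H(Y) - H(X,Y)
  = 1.2988 + 0.5436 - 1.2988
  = 0.5436 bits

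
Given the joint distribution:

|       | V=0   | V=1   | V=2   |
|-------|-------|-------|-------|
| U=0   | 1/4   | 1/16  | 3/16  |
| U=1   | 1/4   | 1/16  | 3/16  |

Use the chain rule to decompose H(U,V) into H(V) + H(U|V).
By the chain rule: H(U,V) = H(V) + H(U|V)

Marginal P(V) (column sums):
  P(V=0) = 1/4 + 1/4 = 1/2
  P(V=1) = 1/16 + 1/16 = 1/8
  P(V=2) = 3/16 + 3/16 = 3/8
H(V) = -[(1/2)·log₂(1/2) + (1/8)·log₂(1/8) + (3/8)·log₂(3/8)]
  = 0.5000 + 0.3750 + 0.5306
  = 1.4056 bits
H(U|V) = -Σ P(U,V)·log₂ P(U|V), where P(U|V) = P(U,V) / P(V)
  (U=0,V=0): P(U|V) = (1/4)/(1/2) = 1/2;  -(1/4)·log₂(1/2) = 0.2500
  (U=0,V=1): P(U|V) = (1/16)/(1/8) = 1/2;  -(1/16)·log₂(1/2) = 0.0625
  (U=0,V=2): P(U|V) = (3/16)/(3/8) = 1/2;  -(3/16)·log₂(1/2) = 0.1875
  (U=1,V=0): P(U|V) = (1/4)/(1/2) = 1/2;  -(1/4)·log₂(1/2) = 0.2500
  (U=1,V=1): P(U|V) = (1/16)/(1/8) = 1/2;  -(1/16)·log₂(1/2) = 0.0625
  (U=1,V=2): P(U|V) = (3/16)/(3/8) = 1/2;  -(3/16)·log₂(1/2) = 0.1875
H(U|V) = 0.2500 + 0.0625 + 0.1875 + 0.2500 + 0.0625 + 0.1875
  = 1.0000 bits

H(U,V) = H(V) + H(U|V) = 1.4056 + 1.0000 = 2.4056 bits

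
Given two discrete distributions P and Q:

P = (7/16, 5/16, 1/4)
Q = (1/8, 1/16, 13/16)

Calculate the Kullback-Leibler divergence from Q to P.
D(P||Q) = Σ P(i) log₂(P(i)/Q(i))
  i=0: (7/16) × log₂((7/16)/(1/8)) = (7/16) × log₂(7/2) = 0.7907
  i=1: (5/16) × log₂((5/16)/(1/16)) = (5/16) × log₂(5) = 0.7256
  i=2: (1/4) × log₂((1/4)/(13/16)) = (1/4) × log₂(4/13) = -0.4251
D(P||Q) = 0.7907 + 0.7256 - 0.4251
  = 1.0912 bits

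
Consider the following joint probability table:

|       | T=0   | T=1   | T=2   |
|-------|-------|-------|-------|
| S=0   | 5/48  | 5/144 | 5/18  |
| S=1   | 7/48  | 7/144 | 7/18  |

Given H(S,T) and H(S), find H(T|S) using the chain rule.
From the chain rule: H(S,T) = H(S) + H(T|S)
Therefore: H(T|S) = H(S,T) - H(S)

H(S,T) = -[(5/48)·log₂(5/48) + (5/144)·log₂(5/144) + (5/18)·log₂(5/18) + (7/48)·log₂(7/48) + (7/144)·log₂(7/144) + (7/18)·log₂(7/18)]
  = 0.3399 + 0.1683 + 0.5133 + 0.4051 + 0.2121 + 0.5299
  = 2.1686 bits
Marginal P(S) (row sums):
  P(S=0) = 5/48 + 5/144 + 5/18 = 5/12
  P(S=1) = 7/48 + 7/144 + 7/18 = 7/12
H(S) = -[(5/12)·log₂(5/12) + (7/12)·log₂(7/12)]
  = 0.5263 + 0.4536
  = 0.9799 bits

H(T|S) = 2.1686 - 0.9799 = 1.1887 bits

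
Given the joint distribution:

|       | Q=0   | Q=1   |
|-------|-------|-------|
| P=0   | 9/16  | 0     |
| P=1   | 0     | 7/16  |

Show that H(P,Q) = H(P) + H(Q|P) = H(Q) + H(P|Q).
Marginal P(P) (row sums):
  P(P=0) = 9/16 + 0 = 9/16
  P(P=1) = 0 + 7/16 = 7/16
Marginal P(Q) (column sums):
  P(Q=0) = 9/16 + 0 = 9/16
  P(Q=1) = 0 + 7/16 = 7/16

Decomposition 1: H(P) + H(Q|P)
H(P) = -[(9/16)·log₂(9/16) + (7/16)·log₂(7/16)]
  = 0.4669 + 0.5218
  = 0.9887 bits
H(Q|P) = -Σ P(P,Q)·log₂ P(Q|P), where P(Q|P) = P(P,Q) / P(P)
  (cells with P(P,Q) = 0 contribute 0)
  (P=0,Q=0): P(Q|P) = (9/16)/(9/16) = 1;  -(9/16)·log₂(1) = 0.0000
  (P=1,Q=1): P(Q|P) = (7/16)/(7/16) = 1;  -(7/16)·log₂(1) = 0.0000
H(Q|P) = 0.0000 + 0.0000
  = 0.0000 bits
H(P) + H(Q|P) = 0.9887 + 0.0000 = 0.9887 bits

Decomposition 2: H(Q) + H(P|Q)
H(Q) = -[(9/16)·log₂(9/16) + (7/16)·log₂(7/16)]
  = 0.4669 + 0.5218
  = 0.9887 bits
H(P|Q) = -Σ P(P,Q)·log₂ P(P|Q), where P(P|Q) = P(P,Q) / P(Q)
  (cells with P(P,Q) = 0 contribute 0)
  (P=0,Q=0): P(P|Q) = (9/16)/(9/16) = 1;  -(9/16)·log₂(1) = 0.0000
  (P=1,Q=1): P(P|Q) = (7/16)/(7/16) = 1;  -(7/16)·log₂(1) = 0.0000
H(P|Q) = 0.0000 + 0.0000
  = 0.0000 bits
H(Q) + H(P|Q) = 0.9887 + 0.0000 = 0.9887 bits

Direct computation of the joint entropy:
H(P,Q) = -[(9/16)·log₂(9/16) + (7/16)·log₂(7/16)]
  = 0.4669 + 0.5218
  = 0.9887 bits

All three agree: H(P,Q) = 0.9887 bits ✓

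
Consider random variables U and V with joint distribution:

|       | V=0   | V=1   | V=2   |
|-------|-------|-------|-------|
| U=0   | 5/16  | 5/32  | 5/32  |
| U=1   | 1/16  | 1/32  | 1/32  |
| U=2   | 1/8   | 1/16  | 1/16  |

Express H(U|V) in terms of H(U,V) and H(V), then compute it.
H(U|V) = H(U,V) - H(V)

Marginal P(V) (column sums):
  P(V=0) = 5/16 + 1/16 + 1/8 = 1/2
  P(V=1) = 5/32 + 1/32 + 1/16 = 1/4
  P(V=2) = 5/32 + 1/32 + 1/16 = 1/4

H(U,V) = -[(5/16)·log₂(5/16) + (5/32)·log₂(5/32) + (5/32)·log₂(5/32) + (1/16)·log₂(1/16) + (1/32)·log₂(1/32) + (1/32)·log₂(1/32) + (1/8)·log₂(1/8) + (1/16)·log₂(1/16) + (1/16)·log₂(1/16)]
  = 0.5244 + 0.4184 + 0.4184 + 0.2500 + 0.1563 + 0.1563 + 0.3750 + 0.2500 + 0.2500
  = 2.7988 bits
H(V) = -[(1/2)·log₂(1/2) + (1/4)·log₂(1/4) + (1/4)·log₂(1/4)]
  = 0.5000 + 0.5000 + 0.5000
  = 1.5000 bits

H(U|V) = 2.7988 - 1.5000 = 1.2988 bits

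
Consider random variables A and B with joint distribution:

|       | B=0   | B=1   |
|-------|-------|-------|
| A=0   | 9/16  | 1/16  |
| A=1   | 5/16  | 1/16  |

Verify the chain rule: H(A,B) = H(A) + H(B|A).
Left side:
H(A,B) = -[(9/16)·log₂(9/16) + (1/16)·log₂(1/16) + (5/16)·log₂(5/16) + (1/16)·log₂(1/16)]
  = 0.4669 + 0.2500 + 0.5244 + 0.2500
  = 1.4913 bits

Right side:
Marginal P(A) (row sums):
  P(A=0) = 9/16 + 1/16 = 5/8
  P(A=1) = 5/16 + 1/16 = 3/8
H(A) = -[(5/8)·log₂(5/8) + (3/8)·log₂(3/8)]
  = 0.4238 + 0.5306
  = 0.9544 bits
H(B|A) = -Σ P(A,B)·log₂ P(B|A), where P(B|A) = P(A,B) / P(A)
  (A=0,B=0): P(B|A) = (9/16)/(5/8) = 9/10;  -(9/16)·log₂(9/10) = 0.0855
  (A=0,B=1): P(B|A) = (1/16)/(5/8) = 1/10;  -(1/16)·log₂(1/10) = 0.2076
  (A=1,B=0): P(B|A) = (5/16)/(3/8) = 5/6;  -(5/16)·log₂(5/6) = 0.0822
  (A=1,B=1): P(B|A) = (1/16)/(3/8) = 1/6;  -(1/16)·log₂(1/6) = 0.1616
H(B|A) = 0.0855 + 0.2076 + 0.0822 + 0.1616
  = 0.5369 bits
H(A) + H(B|A) = 0.9544 + 0.5369 = 1.4913 bits

Both sides equal 1.4913 bits, so the chain rule holds ✓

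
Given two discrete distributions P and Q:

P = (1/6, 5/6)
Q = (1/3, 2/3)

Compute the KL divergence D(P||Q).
D(P||Q) = Σ P(i) log₂(P(i)/Q(i))
  i=0: (1/6) × log₂((1/6)/(1/3)) = (1/6) × log₂(1/2) = -0.1667
  i=1: (5/6) × log₂((5/6)/(2/3)) = (5/6) × log₂(5/4) = 0.2683
D(P||Q) = -0.1667 + 0.2683
  = 0.1016 bits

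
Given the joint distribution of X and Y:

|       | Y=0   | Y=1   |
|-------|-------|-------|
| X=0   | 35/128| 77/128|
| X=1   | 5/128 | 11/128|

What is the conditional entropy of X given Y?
Marginal P(Y) (column sums):
  P(Y=0) = 35/128 + 5/128 = 5/16
  P(Y=1) = 77/128 + 11/128 = 11/16

H(X|Y) = -Σ P(X,Y)·log₂ P(X|Y), where P(X|Y) = P(X,Y) / P(Y)
  (X=0,Y=0): P(X|Y) = (35/128)/(5/16) = 7/8;  -(35/128)·log₂(7/8) = 0.0527
  (X=0,Y=1): P(X|Y) = (77/128)/(11/16) = 7/8;  -(77/128)·log₂(7/8) = 0.1159
  (X=1,Y=0): P(X|Y) = (5/128)/(5/16) = 1/8;  -(5/128)·log₂(1/8) = 0.1172
  (X=1,Y=1): P(X|Y) = (11/128)/(11/16) = 1/8;  -(11/128)·log₂(1/8) = 0.2578
H(X|Y) = 0.0527 + 0.1159 + 0.1172 + 0.2578
  = 0.5436 bits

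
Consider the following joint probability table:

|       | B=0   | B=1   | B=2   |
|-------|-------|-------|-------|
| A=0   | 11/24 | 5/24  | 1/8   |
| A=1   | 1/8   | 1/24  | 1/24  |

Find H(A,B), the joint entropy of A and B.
H(A,B) = -Σ P(A,B) log₂ P(A,B), summed over the non-zero cells:
H(A,B) = -[(11/24)·log₂(11/24) + (5/24)·log₂(5/24) + (1/8)·log₂(1/8) + (1/8)·log₂(1/8) + (1/24)·log₂(1/24) + (1/24)·log₂(1/24)]
  = 0.5159 + 0.4715 + 0.3750 + 0.3750 + 0.1910 + 0.1910
  = 2.1194 bits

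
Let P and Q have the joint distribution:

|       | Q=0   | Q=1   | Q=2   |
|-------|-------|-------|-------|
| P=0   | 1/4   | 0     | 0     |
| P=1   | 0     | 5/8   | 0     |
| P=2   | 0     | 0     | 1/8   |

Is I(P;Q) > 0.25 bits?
Marginal P(P) (row sums):
  P(P=0) = 1/4 + 0 + 0 = 1/4
  P(P=1) = 0 + 5/8 + 0 = 5/8
  P(P=2) = 0 + 0 + 1/8 = 1/8
Marginal P(Q) (column sums):
  P(Q=0) = 1/4 + 0 + 0 = 1/4
  P(Q=1) = 0 + 5/8 + 0 = 5/8
  P(Q=2) = 0 + 0 + 1/8 = 1/8

H(P) = -[(1/4)·log₂(1/4) + (5/8)·log₂(5/8) + (1/8)·log₂(1/8)]
  = 0.5000 + 0.4238 + 0.3750
  = 1.2988 bits
H(Q) = -[(1/4)·log₂(1/4) + (5/8)·log₂(5/8) + (1/8)·log₂(1/8)]
  = 0.5000 + 0.4238 + 0.3750
  = 1.2988 bits
H(P,Q) = -[(1/4)·log₂(1/4) + (5/8)·log₂(5/8) + (1/8)·log₂(1/8)]
  = 0.5000 + 0.4238 + 0.3750
  = 1.2988 bits

I(P;Q) = H(P) + H(Q) - H(P,Q)
  = 1.2988 + 1.2988 - 1.2988
  = 1.2988 bits

Yes. I(P;Q) = 1.2988 bits, which is > 0.25 bits.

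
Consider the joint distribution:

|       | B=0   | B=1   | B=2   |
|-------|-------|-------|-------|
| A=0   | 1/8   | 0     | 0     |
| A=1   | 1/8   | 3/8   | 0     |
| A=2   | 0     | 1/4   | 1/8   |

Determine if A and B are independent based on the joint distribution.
Marginal P(A) (row sums):
  P(A=0) = 1/8 + 0 + 0 = 1/8
  P(A=1) = 1/8 + 3/8 + 0 = 1/2
  P(A=2) = 0 + 1/4 + 1/8 = 3/8
Marginal P(B) (column sums):
  P(B=0) = 1/8 + 1/8 + 0 = 1/4
  P(B=1) = 0 + 3/8 + 1/4 = 5/8
  P(B=2) = 0 + 0 + 1/8 = 1/8

A and B are independent iff P(A=i,B=j) = P(A=i)·P(B=j) for every cell.
  P(A=0)·P(B=0) = 1/8 × 1/4 = 1/32, but P(A=0,B=0) = 1/8 ✗

No, A and B are not independent. Quantitatively, I(A;B) > 0:

H(A) = -[(1/8)·log₂(1/8) + (1/2)·log₂(1/2) + (3/8)·log₂(3/8)]
  = 0.3750 + 0.5000 + 0.5306
  = 1.4056 bits
H(B) = -[(1/4)·log₂(1/4) + (5/8)·log₂(5/8) + (1/8)·log₂(1/8)]
  = 0.5000 + 0.4238 + 0.3750
  = 1.2988 bits
H(A,B) = -[(1/8)·log₂(1/8) + (1/8)·log₂(1/8) + (3/8)·log₂(3/8) + (1/4)·log₂(1/4) + (1/8)·log₂(1/8)]
  = 0.3750 + 0.3750 + 0.5306 + 0.5000 + 0.3750
  = 2.1556 bits
I(A;B) = H(A) + H(B) - H(A,B) = 1.4056 + 1.2988 - 2.1556 = 0.5488 bits > 0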